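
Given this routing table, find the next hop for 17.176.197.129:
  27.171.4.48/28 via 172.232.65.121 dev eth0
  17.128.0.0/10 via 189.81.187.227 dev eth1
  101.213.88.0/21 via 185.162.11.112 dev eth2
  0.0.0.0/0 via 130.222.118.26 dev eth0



Longest prefix match for 17.176.197.129:
  /28 27.171.4.48: no
  /10 17.128.0.0: MATCH
  /21 101.213.88.0: no
  /0 0.0.0.0: MATCH
Selected: next-hop 189.81.187.227 via eth1 (matched /10)


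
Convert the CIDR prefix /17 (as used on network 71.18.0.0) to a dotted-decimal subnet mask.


/17 means 17 network bits, 15 host bits
Binary: 11111111111111111000000000000000
Mask: 255.255.128.0


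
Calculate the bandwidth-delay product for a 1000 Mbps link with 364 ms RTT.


BDP = bandwidth * RTT
= 1000 Mbps * 364 ms
= 1000 * 1e6 * 364 / 1000 bits
= 364000000 bits
= 45500000 bytes
= 44433.5938 KB
BDP = 364000000 bits (45500000 bytes)


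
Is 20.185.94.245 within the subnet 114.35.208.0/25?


Subnet network: 114.35.208.0
Test IP AND mask: 20.185.94.128
No, 20.185.94.245 is not in 114.35.208.0/25


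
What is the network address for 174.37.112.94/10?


IP:   10101110.00100101.01110000.01011110
Mask: 11111111.11000000.00000000.00000000
AND operation:
Net:  10101110.00000000.00000000.00000000
Network: 174.0.0.0/10


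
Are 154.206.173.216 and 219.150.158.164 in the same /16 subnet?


Mask: 255.255.0.0
154.206.173.216 AND mask = 154.206.0.0
219.150.158.164 AND mask = 219.150.0.0
No, different subnets (154.206.0.0 vs 219.150.0.0)


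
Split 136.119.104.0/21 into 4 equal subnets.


New prefix = 21 + 2 = 23
Each subnet has 512 addresses
  136.119.104.0/23
  136.119.106.0/23
  136.119.108.0/23
  136.119.110.0/23
Subnets: 136.119.104.0/23, 136.119.106.0/23, 136.119.108.0/23, 136.119.110.0/23


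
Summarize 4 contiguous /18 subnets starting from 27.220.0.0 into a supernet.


Original prefix: /18
Number of subnets: 4 = 2^2
New prefix = 18 - 2 = 16
Supernet: 27.220.0.0/16


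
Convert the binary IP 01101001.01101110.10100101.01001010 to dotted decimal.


01101001 = 105
01101110 = 110
10100101 = 165
01001010 = 74
IP: 105.110.165.74


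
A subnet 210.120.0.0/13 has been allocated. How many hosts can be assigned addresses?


Host bits = 32 - 13 = 19
Total addresses = 2^19 = 524288
Usable = total - 2 (network and broadcast)
Usable hosts: 524286


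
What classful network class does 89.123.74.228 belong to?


First octet: 89
Binary: 01011001
0xxxxxxx -> Class A (1-126)
Class A, default mask 255.0.0.0 (/8)


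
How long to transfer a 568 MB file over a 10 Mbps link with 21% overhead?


Effective throughput = 10 * (1 - 21/100) = 7.9 Mbps
File size in Mb = 568 * 8 = 4544 Mb
Time = 4544 / 7.9
Time = 575.1899 seconds


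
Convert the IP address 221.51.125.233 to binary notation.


221 = 11011101
51 = 00110011
125 = 01111101
233 = 11101001
Binary: 11011101.00110011.01111101.11101001


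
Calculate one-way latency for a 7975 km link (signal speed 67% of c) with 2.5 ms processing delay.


Speed = 0.67 * 3e5 km/s = 201000 km/s
Propagation delay = 7975 / 201000 = 0.0397 s = 39.6766 ms
Processing delay = 2.5 ms
Total one-way latency = 42.1766 ms


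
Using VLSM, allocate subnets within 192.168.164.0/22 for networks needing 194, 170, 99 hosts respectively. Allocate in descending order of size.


194 hosts -> /24 (254 usable): 192.168.164.0/24
170 hosts -> /24 (254 usable): 192.168.165.0/24
99 hosts -> /25 (126 usable): 192.168.166.0/25
Allocation: 192.168.164.0/24 (194 hosts, 254 usable); 192.168.165.0/24 (170 hosts, 254 usable); 192.168.166.0/25 (99 hosts, 126 usable)


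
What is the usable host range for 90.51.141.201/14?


Network: 90.48.0.0
Broadcast: 90.51.255.255
First usable = network + 1
Last usable = broadcast - 1
Range: 90.48.0.1 to 90.51.255.254


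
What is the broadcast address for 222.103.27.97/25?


Network: 222.103.27.0/25
Host bits = 7
Set all host bits to 1:
Broadcast: 222.103.27.127


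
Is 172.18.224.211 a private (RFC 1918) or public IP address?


RFC 1918 private ranges:
  10.0.0.0/8 (10.0.0.0 - 10.255.255.255)
  172.16.0.0/12 (172.16.0.0 - 172.31.255.255)
  192.168.0.0/16 (192.168.0.0 - 192.168.255.255)
Private (in 172.16.0.0/12)


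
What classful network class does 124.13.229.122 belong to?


First octet: 124
Binary: 01111100
0xxxxxxx -> Class A (1-126)
Class A, default mask 255.0.0.0 (/8)


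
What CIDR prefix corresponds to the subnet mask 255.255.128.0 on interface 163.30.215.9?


Binary: 11111111.11111111.10000000.00000000
Count leading 1s
Prefix: /17


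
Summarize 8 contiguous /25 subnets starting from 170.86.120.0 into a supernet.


Original prefix: /25
Number of subnets: 8 = 2^3
New prefix = 25 - 3 = 22
Supernet: 170.86.120.0/22


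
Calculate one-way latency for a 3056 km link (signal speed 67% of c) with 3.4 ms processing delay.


Speed = 0.67 * 3e5 km/s = 201000 km/s
Propagation delay = 3056 / 201000 = 0.0152 s = 15.204 ms
Processing delay = 3.4 ms
Total one-way latency = 18.604 ms


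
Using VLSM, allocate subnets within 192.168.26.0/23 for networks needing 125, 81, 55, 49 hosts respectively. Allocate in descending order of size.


125 hosts -> /25 (126 usable): 192.168.26.0/25
81 hosts -> /25 (126 usable): 192.168.26.128/25
55 hosts -> /26 (62 usable): 192.168.27.0/26
49 hosts -> /26 (62 usable): 192.168.27.64/26
Allocation: 192.168.26.0/25 (125 hosts, 126 usable); 192.168.26.128/25 (81 hosts, 126 usable); 192.168.27.0/26 (55 hosts, 62 usable); 192.168.27.64/26 (49 hosts, 62 usable)


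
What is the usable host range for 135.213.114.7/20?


Network: 135.213.112.0
Broadcast: 135.213.127.255
First usable = network + 1
Last usable = broadcast - 1
Range: 135.213.112.1 to 135.213.127.254


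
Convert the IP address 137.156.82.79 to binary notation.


137 = 10001001
156 = 10011100
82 = 01010010
79 = 01001111
Binary: 10001001.10011100.01010010.01001111


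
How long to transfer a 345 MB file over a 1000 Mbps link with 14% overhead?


Effective throughput = 1000 * (1 - 14/100) = 860 Mbps
File size in Mb = 345 * 8 = 2760 Mb
Time = 2760 / 860
Time = 3.2093 seconds


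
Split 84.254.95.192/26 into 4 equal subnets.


New prefix = 26 + 2 = 28
Each subnet has 16 addresses
  84.254.95.192/28
  84.254.95.208/28
  84.254.95.224/28
  84.254.95.240/28
Subnets: 84.254.95.192/28, 84.254.95.208/28, 84.254.95.224/28, 84.254.95.240/28


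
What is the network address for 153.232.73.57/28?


IP:   10011001.11101000.01001001.00111001
Mask: 11111111.11111111.11111111.11110000
AND operation:
Net:  10011001.11101000.01001001.00110000
Network: 153.232.73.48/28


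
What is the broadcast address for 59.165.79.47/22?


Network: 59.165.76.0/22
Host bits = 10
Set all host bits to 1:
Broadcast: 59.165.79.255


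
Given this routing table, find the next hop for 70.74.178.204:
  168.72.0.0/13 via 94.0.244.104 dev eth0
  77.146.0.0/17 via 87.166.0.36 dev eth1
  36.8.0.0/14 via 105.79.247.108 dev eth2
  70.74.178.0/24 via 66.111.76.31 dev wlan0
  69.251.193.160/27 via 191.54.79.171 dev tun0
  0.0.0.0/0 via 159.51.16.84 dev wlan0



Longest prefix match for 70.74.178.204:
  /13 168.72.0.0: no
  /17 77.146.0.0: no
  /14 36.8.0.0: no
  /24 70.74.178.0: MATCH
  /27 69.251.193.160: no
  /0 0.0.0.0: MATCH
Selected: next-hop 66.111.76.31 via wlan0 (matched /24)


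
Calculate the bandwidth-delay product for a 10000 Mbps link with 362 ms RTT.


BDP = bandwidth * RTT
= 10000 Mbps * 362 ms
= 10000 * 1e6 * 362 / 1000 bits
= 3620000000 bits
= 452500000 bytes
= 441894.5312 KB
BDP = 3620000000 bits (452500000 bytes)


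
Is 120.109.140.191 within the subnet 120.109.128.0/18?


Subnet network: 120.109.128.0
Test IP AND mask: 120.109.128.0
Yes, 120.109.140.191 is in 120.109.128.0/18


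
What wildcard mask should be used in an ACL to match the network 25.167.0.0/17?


Subnet mask: 255.255.128.0
Wildcard = 255.255.255.255 - subnet mask
255 - 255 = 0
255 - 255 = 0
255 - 128 = 127
255 - 0 = 255
Wildcard: 0.0.127.255


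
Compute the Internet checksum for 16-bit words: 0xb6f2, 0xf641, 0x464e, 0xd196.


Sum all words (with carry folding):
+ 0xb6f2 = 0xb6f2
+ 0xf641 = 0xad34
+ 0x464e = 0xf382
+ 0xd196 = 0xc519
One's complement: ~0xc519
Checksum = 0x3ae6


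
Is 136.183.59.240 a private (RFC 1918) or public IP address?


RFC 1918 private ranges:
  10.0.0.0/8 (10.0.0.0 - 10.255.255.255)
  172.16.0.0/12 (172.16.0.0 - 172.31.255.255)
  192.168.0.0/16 (192.168.0.0 - 192.168.255.255)
Public (not in any RFC 1918 range)


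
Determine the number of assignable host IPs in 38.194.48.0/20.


Host bits = 32 - 20 = 12
Total addresses = 2^12 = 4096
Usable = total - 2 (network and broadcast)
Usable hosts: 4094


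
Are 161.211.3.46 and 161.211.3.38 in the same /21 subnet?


Mask: 255.255.248.0
161.211.3.46 AND mask = 161.211.0.0
161.211.3.38 AND mask = 161.211.0.0
Yes, same subnet (161.211.0.0)


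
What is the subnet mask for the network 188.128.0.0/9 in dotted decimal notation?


/9 means 9 network bits, 23 host bits
Binary: 11111111100000000000000000000000
Mask: 255.128.0.0


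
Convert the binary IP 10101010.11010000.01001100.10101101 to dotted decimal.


10101010 = 170
11010000 = 208
01001100 = 76
10101101 = 173
IP: 170.208.76.173


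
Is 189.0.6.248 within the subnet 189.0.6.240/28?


Subnet network: 189.0.6.240
Test IP AND mask: 189.0.6.240
Yes, 189.0.6.248 is in 189.0.6.240/28


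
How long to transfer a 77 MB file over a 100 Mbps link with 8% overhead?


Effective throughput = 100 * (1 - 8/100) = 92 Mbps
File size in Mb = 77 * 8 = 616 Mb
Time = 616 / 92
Time = 6.6957 seconds


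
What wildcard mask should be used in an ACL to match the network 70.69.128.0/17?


Subnet mask: 255.255.128.0
Wildcard = 255.255.255.255 - subnet mask
255 - 255 = 0
255 - 255 = 0
255 - 128 = 127
255 - 0 = 255
Wildcard: 0.0.127.255


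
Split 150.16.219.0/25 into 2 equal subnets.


New prefix = 25 + 1 = 26
Each subnet has 64 addresses
  150.16.219.0/26
  150.16.219.64/26
Subnets: 150.16.219.0/26, 150.16.219.64/26


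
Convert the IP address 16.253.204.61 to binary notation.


16 = 00010000
253 = 11111101
204 = 11001100
61 = 00111101
Binary: 00010000.11111101.11001100.00111101


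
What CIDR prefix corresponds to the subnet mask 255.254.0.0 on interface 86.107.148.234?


Binary: 11111111.11111110.00000000.00000000
Count leading 1s
Prefix: /15


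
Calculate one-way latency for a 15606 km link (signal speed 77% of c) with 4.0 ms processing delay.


Speed = 0.77 * 3e5 km/s = 231000 km/s
Propagation delay = 15606 / 231000 = 0.0676 s = 67.5584 ms
Processing delay = 4.0 ms
Total one-way latency = 71.5584 ms


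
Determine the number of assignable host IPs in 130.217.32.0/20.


Host bits = 32 - 20 = 12
Total addresses = 2^12 = 4096
Usable = total - 2 (network and broadcast)
Usable hosts: 4094


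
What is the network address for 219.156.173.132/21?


IP:   11011011.10011100.10101101.10000100
Mask: 11111111.11111111.11111000.00000000
AND operation:
Net:  11011011.10011100.10101000.00000000
Network: 219.156.168.0/21


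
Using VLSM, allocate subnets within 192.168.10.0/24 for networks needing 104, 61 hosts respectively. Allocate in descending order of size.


104 hosts -> /25 (126 usable): 192.168.10.0/25
61 hosts -> /26 (62 usable): 192.168.10.128/26
Allocation: 192.168.10.0/25 (104 hosts, 126 usable); 192.168.10.128/26 (61 hosts, 62 usable)


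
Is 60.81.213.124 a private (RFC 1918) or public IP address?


RFC 1918 private ranges:
  10.0.0.0/8 (10.0.0.0 - 10.255.255.255)
  172.16.0.0/12 (172.16.0.0 - 172.31.255.255)
  192.168.0.0/16 (192.168.0.0 - 192.168.255.255)
Public (not in any RFC 1918 range)


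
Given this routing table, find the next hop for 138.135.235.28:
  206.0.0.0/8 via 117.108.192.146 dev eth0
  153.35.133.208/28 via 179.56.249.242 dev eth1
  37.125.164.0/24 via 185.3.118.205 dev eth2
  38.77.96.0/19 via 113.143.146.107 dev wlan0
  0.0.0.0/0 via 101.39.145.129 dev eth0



Longest prefix match for 138.135.235.28:
  /8 206.0.0.0: no
  /28 153.35.133.208: no
  /24 37.125.164.0: no
  /19 38.77.96.0: no
  /0 0.0.0.0: MATCH
Selected: next-hop 101.39.145.129 via eth0 (matched /0)


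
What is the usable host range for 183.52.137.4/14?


Network: 183.52.0.0
Broadcast: 183.55.255.255
First usable = network + 1
Last usable = broadcast - 1
Range: 183.52.0.1 to 183.55.255.254


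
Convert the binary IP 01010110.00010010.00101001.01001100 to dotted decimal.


01010110 = 86
00010010 = 18
00101001 = 41
01001100 = 76
IP: 86.18.41.76


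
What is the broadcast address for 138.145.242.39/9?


Network: 138.128.0.0/9
Host bits = 23
Set all host bits to 1:
Broadcast: 138.255.255.255


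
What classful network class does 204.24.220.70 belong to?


First octet: 204
Binary: 11001100
110xxxxx -> Class C (192-223)
Class C, default mask 255.255.255.0 (/24)


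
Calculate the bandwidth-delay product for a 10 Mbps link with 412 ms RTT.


BDP = bandwidth * RTT
= 10 Mbps * 412 ms
= 10 * 1e6 * 412 / 1000 bits
= 4120000 bits
= 515000 bytes
= 502.9297 KB
BDP = 4120000 bits (515000 bytes)


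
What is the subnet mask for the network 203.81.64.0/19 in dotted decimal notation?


/19 means 19 network bits, 13 host bits
Binary: 11111111111111111110000000000000
Mask: 255.255.224.0


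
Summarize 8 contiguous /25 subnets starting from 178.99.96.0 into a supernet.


Original prefix: /25
Number of subnets: 8 = 2^3
New prefix = 25 - 3 = 22
Supernet: 178.99.96.0/22


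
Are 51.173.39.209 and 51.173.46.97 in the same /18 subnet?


Mask: 255.255.192.0
51.173.39.209 AND mask = 51.173.0.0
51.173.46.97 AND mask = 51.173.0.0
Yes, same subnet (51.173.0.0)


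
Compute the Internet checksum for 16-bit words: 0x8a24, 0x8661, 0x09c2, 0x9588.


Sum all words (with carry folding):
+ 0x8a24 = 0x8a24
+ 0x8661 = 0x1086
+ 0x09c2 = 0x1a48
+ 0x9588 = 0xafd0
One's complement: ~0xafd0
Checksum = 0x502f


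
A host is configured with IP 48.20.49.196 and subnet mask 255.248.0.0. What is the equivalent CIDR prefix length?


Binary: 11111111.11111000.00000000.00000000
Count leading 1s
Prefix: /13


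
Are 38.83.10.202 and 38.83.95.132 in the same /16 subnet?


Mask: 255.255.0.0
38.83.10.202 AND mask = 38.83.0.0
38.83.95.132 AND mask = 38.83.0.0
Yes, same subnet (38.83.0.0)


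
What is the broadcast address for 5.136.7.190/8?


Network: 5.0.0.0/8
Host bits = 24
Set all host bits to 1:
Broadcast: 5.255.255.255


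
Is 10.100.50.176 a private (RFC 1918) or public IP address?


RFC 1918 private ranges:
  10.0.0.0/8 (10.0.0.0 - 10.255.255.255)
  172.16.0.0/12 (172.16.0.0 - 172.31.255.255)
  192.168.0.0/16 (192.168.0.0 - 192.168.255.255)
Private (in 10.0.0.0/8)


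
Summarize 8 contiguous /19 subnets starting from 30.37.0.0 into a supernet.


Original prefix: /19
Number of subnets: 8 = 2^3
New prefix = 19 - 3 = 16
Supernet: 30.37.0.0/16


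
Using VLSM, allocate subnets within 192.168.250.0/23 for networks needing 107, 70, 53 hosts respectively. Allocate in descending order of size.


107 hosts -> /25 (126 usable): 192.168.250.0/25
70 hosts -> /25 (126 usable): 192.168.250.128/25
53 hosts -> /26 (62 usable): 192.168.251.0/26
Allocation: 192.168.250.0/25 (107 hosts, 126 usable); 192.168.250.128/25 (70 hosts, 126 usable); 192.168.251.0/26 (53 hosts, 62 usable)


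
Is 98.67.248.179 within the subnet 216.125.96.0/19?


Subnet network: 216.125.96.0
Test IP AND mask: 98.67.224.0
No, 98.67.248.179 is not in 216.125.96.0/19


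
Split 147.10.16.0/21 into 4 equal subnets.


New prefix = 21 + 2 = 23
Each subnet has 512 addresses
  147.10.16.0/23
  147.10.18.0/23
  147.10.20.0/23
  147.10.22.0/23
Subnets: 147.10.16.0/23, 147.10.18.0/23, 147.10.20.0/23, 147.10.22.0/23


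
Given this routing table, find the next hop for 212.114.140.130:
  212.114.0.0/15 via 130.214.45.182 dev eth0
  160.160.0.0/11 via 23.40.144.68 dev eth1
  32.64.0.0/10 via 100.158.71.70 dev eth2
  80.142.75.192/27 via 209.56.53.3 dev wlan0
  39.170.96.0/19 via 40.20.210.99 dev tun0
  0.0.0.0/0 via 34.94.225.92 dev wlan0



Longest prefix match for 212.114.140.130:
  /15 212.114.0.0: MATCH
  /11 160.160.0.0: no
  /10 32.64.0.0: no
  /27 80.142.75.192: no
  /19 39.170.96.0: no
  /0 0.0.0.0: MATCH
Selected: next-hop 130.214.45.182 via eth0 (matched /15)


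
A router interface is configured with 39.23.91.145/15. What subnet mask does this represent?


/15 means 15 network bits, 17 host bits
Binary: 11111111111111100000000000000000
Mask: 255.254.0.0


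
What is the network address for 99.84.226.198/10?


IP:   01100011.01010100.11100010.11000110
Mask: 11111111.11000000.00000000.00000000
AND operation:
Net:  01100011.01000000.00000000.00000000
Network: 99.64.0.0/10


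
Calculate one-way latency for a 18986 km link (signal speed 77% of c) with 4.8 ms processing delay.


Speed = 0.77 * 3e5 km/s = 231000 km/s
Propagation delay = 18986 / 231000 = 0.0822 s = 82.1905 ms
Processing delay = 4.8 ms
Total one-way latency = 86.9905 ms


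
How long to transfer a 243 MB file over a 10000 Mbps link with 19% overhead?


Effective throughput = 10000 * (1 - 19/100) = 8100.0 Mbps
File size in Mb = 243 * 8 = 1944 Mb
Time = 1944 / 8100.0
Time = 0.24 seconds


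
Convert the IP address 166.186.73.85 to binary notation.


166 = 10100110
186 = 10111010
73 = 01001001
85 = 01010101
Binary: 10100110.10111010.01001001.01010101


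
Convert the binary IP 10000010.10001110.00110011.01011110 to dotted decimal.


10000010 = 130
10001110 = 142
00110011 = 51
01011110 = 94
IP: 130.142.51.94


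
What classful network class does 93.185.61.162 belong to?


First octet: 93
Binary: 01011101
0xxxxxxx -> Class A (1-126)
Class A, default mask 255.0.0.0 (/8)


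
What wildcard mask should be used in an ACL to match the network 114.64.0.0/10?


Subnet mask: 255.192.0.0
Wildcard = 255.255.255.255 - subnet mask
255 - 255 = 0
255 - 192 = 63
255 - 0 = 255
255 - 0 = 255
Wildcard: 0.63.255.255


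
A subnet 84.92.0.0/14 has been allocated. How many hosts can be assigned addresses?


Host bits = 32 - 14 = 18
Total addresses = 2^18 = 262144
Usable = total - 2 (network and broadcast)
Usable hosts: 262142


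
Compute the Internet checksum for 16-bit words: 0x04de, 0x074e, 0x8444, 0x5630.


Sum all words (with carry folding):
+ 0x04de = 0x04de
+ 0x074e = 0x0c2c
+ 0x8444 = 0x9070
+ 0x5630 = 0xe6a0
One's complement: ~0xe6a0
Checksum = 0x195f


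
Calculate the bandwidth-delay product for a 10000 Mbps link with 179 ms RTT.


BDP = bandwidth * RTT
= 10000 Mbps * 179 ms
= 10000 * 1e6 * 179 / 1000 bits
= 1790000000 bits
= 223750000 bytes
= 218505.8594 KB
BDP = 1790000000 bits (223750000 bytes)


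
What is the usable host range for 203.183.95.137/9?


Network: 203.128.0.0
Broadcast: 203.255.255.255
First usable = network + 1
Last usable = broadcast - 1
Range: 203.128.0.1 to 203.255.255.254


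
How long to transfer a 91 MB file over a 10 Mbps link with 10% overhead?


Effective throughput = 10 * (1 - 10/100) = 9 Mbps
File size in Mb = 91 * 8 = 728 Mb
Time = 728 / 9
Time = 80.8889 seconds


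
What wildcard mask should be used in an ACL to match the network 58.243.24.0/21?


Subnet mask: 255.255.248.0
Wildcard = 255.255.255.255 - subnet mask
255 - 255 = 0
255 - 255 = 0
255 - 248 = 7
255 - 0 = 255
Wildcard: 0.0.7.255


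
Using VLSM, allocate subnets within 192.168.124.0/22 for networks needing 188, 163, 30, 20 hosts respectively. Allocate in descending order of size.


188 hosts -> /24 (254 usable): 192.168.124.0/24
163 hosts -> /24 (254 usable): 192.168.125.0/24
30 hosts -> /27 (30 usable): 192.168.126.0/27
20 hosts -> /27 (30 usable): 192.168.126.32/27
Allocation: 192.168.124.0/24 (188 hosts, 254 usable); 192.168.125.0/24 (163 hosts, 254 usable); 192.168.126.0/27 (30 hosts, 30 usable); 192.168.126.32/27 (20 hosts, 30 usable)


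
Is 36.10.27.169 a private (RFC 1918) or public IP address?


RFC 1918 private ranges:
  10.0.0.0/8 (10.0.0.0 - 10.255.255.255)
  172.16.0.0/12 (172.16.0.0 - 172.31.255.255)
  192.168.0.0/16 (192.168.0.0 - 192.168.255.255)
Public (not in any RFC 1918 range)


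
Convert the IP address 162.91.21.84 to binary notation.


162 = 10100010
91 = 01011011
21 = 00010101
84 = 01010100
Binary: 10100010.01011011.00010101.01010100


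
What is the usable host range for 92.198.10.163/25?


Network: 92.198.10.128
Broadcast: 92.198.10.255
First usable = network + 1
Last usable = broadcast - 1
Range: 92.198.10.129 to 92.198.10.254


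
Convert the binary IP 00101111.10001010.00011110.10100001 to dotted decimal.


00101111 = 47
10001010 = 138
00011110 = 30
10100001 = 161
IP: 47.138.30.161


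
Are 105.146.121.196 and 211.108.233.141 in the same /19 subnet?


Mask: 255.255.224.0
105.146.121.196 AND mask = 105.146.96.0
211.108.233.141 AND mask = 211.108.224.0
No, different subnets (105.146.96.0 vs 211.108.224.0)


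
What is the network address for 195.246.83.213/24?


IP:   11000011.11110110.01010011.11010101
Mask: 11111111.11111111.11111111.00000000
AND operation:
Net:  11000011.11110110.01010011.00000000
Network: 195.246.83.0/24


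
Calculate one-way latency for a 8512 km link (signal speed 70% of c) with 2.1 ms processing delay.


Speed = 0.7 * 3e5 km/s = 210000 km/s
Propagation delay = 8512 / 210000 = 0.0405 s = 40.5333 ms
Processing delay = 2.1 ms
Total one-way latency = 42.6333 ms


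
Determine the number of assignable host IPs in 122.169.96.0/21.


Host bits = 32 - 21 = 11
Total addresses = 2^11 = 2048
Usable = total - 2 (network and broadcast)
Usable hosts: 2046


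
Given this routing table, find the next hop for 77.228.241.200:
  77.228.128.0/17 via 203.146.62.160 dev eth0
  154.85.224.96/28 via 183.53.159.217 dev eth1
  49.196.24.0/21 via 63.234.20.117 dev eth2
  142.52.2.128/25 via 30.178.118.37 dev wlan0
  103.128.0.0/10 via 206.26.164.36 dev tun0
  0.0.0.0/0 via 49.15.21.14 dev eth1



Longest prefix match for 77.228.241.200:
  /17 77.228.128.0: MATCH
  /28 154.85.224.96: no
  /21 49.196.24.0: no
  /25 142.52.2.128: no
  /10 103.128.0.0: no
  /0 0.0.0.0: MATCH
Selected: next-hop 203.146.62.160 via eth0 (matched /17)


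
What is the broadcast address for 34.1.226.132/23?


Network: 34.1.226.0/23
Host bits = 9
Set all host bits to 1:
Broadcast: 34.1.227.255


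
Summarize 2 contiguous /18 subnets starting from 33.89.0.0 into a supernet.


Original prefix: /18
Number of subnets: 2 = 2^1
New prefix = 18 - 1 = 17
Supernet: 33.89.0.0/17


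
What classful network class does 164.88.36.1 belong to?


First octet: 164
Binary: 10100100
10xxxxxx -> Class B (128-191)
Class B, default mask 255.255.0.0 (/16)


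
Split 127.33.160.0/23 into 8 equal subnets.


New prefix = 23 + 3 = 26
Each subnet has 64 addresses
  127.33.160.0/26
  127.33.160.64/26
  127.33.160.128/26
  127.33.160.192/26
  127.33.161.0/26
  127.33.161.64/26
  127.33.161.128/26
  127.33.161.192/26
Subnets: 127.33.160.0/26, 127.33.160.64/26, 127.33.160.128/26, 127.33.160.192/26, 127.33.161.0/26, 127.33.161.64/26, 127.33.161.128/26, 127.33.161.192/26


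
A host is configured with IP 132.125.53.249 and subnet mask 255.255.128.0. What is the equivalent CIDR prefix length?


Binary: 11111111.11111111.10000000.00000000
Count leading 1s
Prefix: /17


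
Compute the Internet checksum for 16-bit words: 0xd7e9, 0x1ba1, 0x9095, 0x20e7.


Sum all words (with carry folding):
+ 0xd7e9 = 0xd7e9
+ 0x1ba1 = 0xf38a
+ 0x9095 = 0x8420
+ 0x20e7 = 0xa507
One's complement: ~0xa507
Checksum = 0x5af8


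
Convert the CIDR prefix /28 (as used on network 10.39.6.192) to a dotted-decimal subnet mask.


/28 means 28 network bits, 4 host bits
Binary: 11111111111111111111111111110000
Mask: 255.255.255.240


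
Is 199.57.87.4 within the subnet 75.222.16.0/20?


Subnet network: 75.222.16.0
Test IP AND mask: 199.57.80.0
No, 199.57.87.4 is not in 75.222.16.0/20


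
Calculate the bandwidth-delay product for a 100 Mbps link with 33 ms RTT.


BDP = bandwidth * RTT
= 100 Mbps * 33 ms
= 100 * 1e6 * 33 / 1000 bits
= 3300000 bits
= 412500 bytes
= 402.832 KB
BDP = 3300000 bits (412500 bytes)


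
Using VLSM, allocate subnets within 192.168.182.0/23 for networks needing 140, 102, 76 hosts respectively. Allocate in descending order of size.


140 hosts -> /24 (254 usable): 192.168.182.0/24
102 hosts -> /25 (126 usable): 192.168.183.0/25
76 hosts -> /25 (126 usable): 192.168.183.128/25
Allocation: 192.168.182.0/24 (140 hosts, 254 usable); 192.168.183.0/25 (102 hosts, 126 usable); 192.168.183.128/25 (76 hosts, 126 usable)


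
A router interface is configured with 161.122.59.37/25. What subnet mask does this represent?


/25 means 25 network bits, 7 host bits
Binary: 11111111111111111111111110000000
Mask: 255.255.255.128


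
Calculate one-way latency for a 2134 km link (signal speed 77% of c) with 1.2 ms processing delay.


Speed = 0.77 * 3e5 km/s = 231000 km/s
Propagation delay = 2134 / 231000 = 0.0092 s = 9.2381 ms
Processing delay = 1.2 ms
Total one-way latency = 10.4381 ms


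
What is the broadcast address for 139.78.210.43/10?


Network: 139.64.0.0/10
Host bits = 22
Set all host bits to 1:
Broadcast: 139.127.255.255


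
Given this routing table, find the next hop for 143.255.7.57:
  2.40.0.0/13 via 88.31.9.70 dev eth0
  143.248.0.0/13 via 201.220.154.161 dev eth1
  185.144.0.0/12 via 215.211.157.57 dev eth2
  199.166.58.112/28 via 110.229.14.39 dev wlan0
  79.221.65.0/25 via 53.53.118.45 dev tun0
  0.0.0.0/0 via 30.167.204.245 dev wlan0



Longest prefix match for 143.255.7.57:
  /13 2.40.0.0: no
  /13 143.248.0.0: MATCH
  /12 185.144.0.0: no
  /28 199.166.58.112: no
  /25 79.221.65.0: no
  /0 0.0.0.0: MATCH
Selected: next-hop 201.220.154.161 via eth1 (matched /13)


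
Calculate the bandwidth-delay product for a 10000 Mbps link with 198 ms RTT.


BDP = bandwidth * RTT
= 10000 Mbps * 198 ms
= 10000 * 1e6 * 198 / 1000 bits
= 1980000000 bits
= 247500000 bytes
= 241699.2188 KB
BDP = 1980000000 bits (247500000 bytes)


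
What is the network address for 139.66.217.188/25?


IP:   10001011.01000010.11011001.10111100
Mask: 11111111.11111111.11111111.10000000
AND operation:
Net:  10001011.01000010.11011001.10000000
Network: 139.66.217.128/25


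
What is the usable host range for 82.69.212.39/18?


Network: 82.69.192.0
Broadcast: 82.69.255.255
First usable = network + 1
Last usable = broadcast - 1
Range: 82.69.192.1 to 82.69.255.254


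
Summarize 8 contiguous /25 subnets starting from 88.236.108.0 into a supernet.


Original prefix: /25
Number of subnets: 8 = 2^3
New prefix = 25 - 3 = 22
Supernet: 88.236.108.0/22


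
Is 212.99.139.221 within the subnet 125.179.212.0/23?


Subnet network: 125.179.212.0
Test IP AND mask: 212.99.138.0
No, 212.99.139.221 is not in 125.179.212.0/23


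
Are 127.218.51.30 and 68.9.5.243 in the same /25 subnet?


Mask: 255.255.255.128
127.218.51.30 AND mask = 127.218.51.0
68.9.5.243 AND mask = 68.9.5.128
No, different subnets (127.218.51.0 vs 68.9.5.128)


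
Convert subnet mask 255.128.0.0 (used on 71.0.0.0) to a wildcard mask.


Subnet mask: 255.128.0.0
Wildcard = 255.255.255.255 - subnet mask
255 - 255 = 0
255 - 128 = 127
255 - 0 = 255
255 - 0 = 255
Wildcard: 0.127.255.255


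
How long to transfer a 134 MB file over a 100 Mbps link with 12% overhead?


Effective throughput = 100 * (1 - 12/100) = 88 Mbps
File size in Mb = 134 * 8 = 1072 Mb
Time = 1072 / 88
Time = 12.1818 seconds


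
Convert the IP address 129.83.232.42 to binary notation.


129 = 10000001
83 = 01010011
232 = 11101000
42 = 00101010
Binary: 10000001.01010011.11101000.00101010


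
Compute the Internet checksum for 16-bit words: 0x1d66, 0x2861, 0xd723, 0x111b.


Sum all words (with carry folding):
+ 0x1d66 = 0x1d66
+ 0x2861 = 0x45c7
+ 0xd723 = 0x1ceb
+ 0x111b = 0x2e06
One's complement: ~0x2e06
Checksum = 0xd1f9


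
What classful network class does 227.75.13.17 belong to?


First octet: 227
Binary: 11100011
1110xxxx -> Class D (224-239)
Class D (multicast), default mask N/A


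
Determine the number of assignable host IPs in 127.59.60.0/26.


Host bits = 32 - 26 = 6
Total addresses = 2^6 = 64
Usable = total - 2 (network and broadcast)
Usable hosts: 62


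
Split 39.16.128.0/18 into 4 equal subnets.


New prefix = 18 + 2 = 20
Each subnet has 4096 addresses
  39.16.128.0/20
  39.16.144.0/20
  39.16.160.0/20
  39.16.176.0/20
Subnets: 39.16.128.0/20, 39.16.144.0/20, 39.16.160.0/20, 39.16.176.0/20


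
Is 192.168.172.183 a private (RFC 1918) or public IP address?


RFC 1918 private ranges:
  10.0.0.0/8 (10.0.0.0 - 10.255.255.255)
  172.16.0.0/12 (172.16.0.0 - 172.31.255.255)
  192.168.0.0/16 (192.168.0.0 - 192.168.255.255)
Private (in 192.168.0.0/16)


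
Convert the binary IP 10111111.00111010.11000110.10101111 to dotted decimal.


10111111 = 191
00111010 = 58
11000110 = 198
10101111 = 175
IP: 191.58.198.175


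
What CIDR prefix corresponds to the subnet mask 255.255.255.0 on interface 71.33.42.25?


Binary: 11111111.11111111.11111111.00000000
Count leading 1s
Prefix: /24


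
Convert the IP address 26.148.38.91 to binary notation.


26 = 00011010
148 = 10010100
38 = 00100110
91 = 01011011
Binary: 00011010.10010100.00100110.01011011


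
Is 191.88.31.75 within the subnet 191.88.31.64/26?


Subnet network: 191.88.31.64
Test IP AND mask: 191.88.31.64
Yes, 191.88.31.75 is in 191.88.31.64/26


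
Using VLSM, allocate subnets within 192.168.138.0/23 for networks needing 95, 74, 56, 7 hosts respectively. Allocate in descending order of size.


95 hosts -> /25 (126 usable): 192.168.138.0/25
74 hosts -> /25 (126 usable): 192.168.138.128/25
56 hosts -> /26 (62 usable): 192.168.139.0/26
7 hosts -> /28 (14 usable): 192.168.139.64/28
Allocation: 192.168.138.0/25 (95 hosts, 126 usable); 192.168.138.128/25 (74 hosts, 126 usable); 192.168.139.0/26 (56 hosts, 62 usable); 192.168.139.64/28 (7 hosts, 14 usable)


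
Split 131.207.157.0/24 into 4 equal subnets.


New prefix = 24 + 2 = 26
Each subnet has 64 addresses
  131.207.157.0/26
  131.207.157.64/26
  131.207.157.128/26
  131.207.157.192/26
Subnets: 131.207.157.0/26, 131.207.157.64/26, 131.207.157.128/26, 131.207.157.192/26


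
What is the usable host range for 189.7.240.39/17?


Network: 189.7.128.0
Broadcast: 189.7.255.255
First usable = network + 1
Last usable = broadcast - 1
Range: 189.7.128.1 to 189.7.255.254


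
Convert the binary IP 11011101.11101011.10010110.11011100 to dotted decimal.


11011101 = 221
11101011 = 235
10010110 = 150
11011100 = 220
IP: 221.235.150.220


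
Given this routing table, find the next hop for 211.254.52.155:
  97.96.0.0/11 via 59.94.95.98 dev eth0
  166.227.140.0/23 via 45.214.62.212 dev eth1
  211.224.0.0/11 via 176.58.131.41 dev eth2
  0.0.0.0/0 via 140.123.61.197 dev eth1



Longest prefix match for 211.254.52.155:
  /11 97.96.0.0: no
  /23 166.227.140.0: no
  /11 211.224.0.0: MATCH
  /0 0.0.0.0: MATCH
Selected: next-hop 176.58.131.41 via eth2 (matched /11)


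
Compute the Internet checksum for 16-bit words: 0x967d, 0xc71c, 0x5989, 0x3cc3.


Sum all words (with carry folding):
+ 0x967d = 0x967d
+ 0xc71c = 0x5d9a
+ 0x5989 = 0xb723
+ 0x3cc3 = 0xf3e6
One's complement: ~0xf3e6
Checksum = 0x0c19


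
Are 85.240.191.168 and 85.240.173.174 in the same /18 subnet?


Mask: 255.255.192.0
85.240.191.168 AND mask = 85.240.128.0
85.240.173.174 AND mask = 85.240.128.0
Yes, same subnet (85.240.128.0)


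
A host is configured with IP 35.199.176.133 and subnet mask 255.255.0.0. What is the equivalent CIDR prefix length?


Binary: 11111111.11111111.00000000.00000000
Count leading 1s
Prefix: /16


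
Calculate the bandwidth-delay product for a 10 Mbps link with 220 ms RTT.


BDP = bandwidth * RTT
= 10 Mbps * 220 ms
= 10 * 1e6 * 220 / 1000 bits
= 2200000 bits
= 275000 bytes
= 268.5547 KB
BDP = 2200000 bits (275000 bytes)


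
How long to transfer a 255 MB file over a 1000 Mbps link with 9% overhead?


Effective throughput = 1000 * (1 - 9/100) = 910 Mbps
File size in Mb = 255 * 8 = 2040 Mb
Time = 2040 / 910
Time = 2.2418 seconds


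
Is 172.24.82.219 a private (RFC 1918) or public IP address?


RFC 1918 private ranges:
  10.0.0.0/8 (10.0.0.0 - 10.255.255.255)
  172.16.0.0/12 (172.16.0.0 - 172.31.255.255)
  192.168.0.0/16 (192.168.0.0 - 192.168.255.255)
Private (in 172.16.0.0/12)


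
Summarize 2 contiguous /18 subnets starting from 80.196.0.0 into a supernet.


Original prefix: /18
Number of subnets: 2 = 2^1
New prefix = 18 - 1 = 17
Supernet: 80.196.0.0/17


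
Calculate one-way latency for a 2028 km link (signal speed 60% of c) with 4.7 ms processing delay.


Speed = 0.6 * 3e5 km/s = 180000 km/s
Propagation delay = 2028 / 180000 = 0.0113 s = 11.2667 ms
Processing delay = 4.7 ms
Total one-way latency = 15.9667 ms


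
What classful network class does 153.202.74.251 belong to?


First octet: 153
Binary: 10011001
10xxxxxx -> Class B (128-191)
Class B, default mask 255.255.0.0 (/16)


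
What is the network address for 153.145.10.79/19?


IP:   10011001.10010001.00001010.01001111
Mask: 11111111.11111111.11100000.00000000
AND operation:
Net:  10011001.10010001.00000000.00000000
Network: 153.145.0.0/19


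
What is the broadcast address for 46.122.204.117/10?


Network: 46.64.0.0/10
Host bits = 22
Set all host bits to 1:
Broadcast: 46.127.255.255


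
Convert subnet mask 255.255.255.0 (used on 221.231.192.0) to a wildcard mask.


Subnet mask: 255.255.255.0
Wildcard = 255.255.255.255 - subnet mask
255 - 255 = 0
255 - 255 = 0
255 - 255 = 0
255 - 0 = 255
Wildcard: 0.0.0.255


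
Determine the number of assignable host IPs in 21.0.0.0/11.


Host bits = 32 - 11 = 21
Total addresses = 2^21 = 2097152
Usable = total - 2 (network and broadcast)
Usable hosts: 2097150


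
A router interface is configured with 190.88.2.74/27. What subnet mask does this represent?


/27 means 27 network bits, 5 host bits
Binary: 11111111111111111111111111100000
Mask: 255.255.255.224


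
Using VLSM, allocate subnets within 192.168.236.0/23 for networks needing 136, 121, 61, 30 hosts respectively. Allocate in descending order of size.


136 hosts -> /24 (254 usable): 192.168.236.0/24
121 hosts -> /25 (126 usable): 192.168.237.0/25
61 hosts -> /26 (62 usable): 192.168.237.128/26
30 hosts -> /27 (30 usable): 192.168.237.192/27
Allocation: 192.168.236.0/24 (136 hosts, 254 usable); 192.168.237.0/25 (121 hosts, 126 usable); 192.168.237.128/26 (61 hosts, 62 usable); 192.168.237.192/27 (30 hosts, 30 usable)


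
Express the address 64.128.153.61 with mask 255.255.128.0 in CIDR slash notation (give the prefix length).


Binary: 11111111.11111111.10000000.00000000
Count leading 1s
Prefix: /17


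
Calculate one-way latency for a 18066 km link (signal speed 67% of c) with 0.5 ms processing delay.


Speed = 0.67 * 3e5 km/s = 201000 km/s
Propagation delay = 18066 / 201000 = 0.0899 s = 89.8806 ms
Processing delay = 0.5 ms
Total one-way latency = 90.3806 ms


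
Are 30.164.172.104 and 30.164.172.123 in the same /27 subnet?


Mask: 255.255.255.224
30.164.172.104 AND mask = 30.164.172.96
30.164.172.123 AND mask = 30.164.172.96
Yes, same subnet (30.164.172.96)


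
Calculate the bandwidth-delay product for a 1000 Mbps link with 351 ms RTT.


BDP = bandwidth * RTT
= 1000 Mbps * 351 ms
= 1000 * 1e6 * 351 / 1000 bits
= 351000000 bits
= 43875000 bytes
= 42846.6797 KB
BDP = 351000000 bits (43875000 bytes)


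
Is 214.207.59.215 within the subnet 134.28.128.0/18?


Subnet network: 134.28.128.0
Test IP AND mask: 214.207.0.0
No, 214.207.59.215 is not in 134.28.128.0/18


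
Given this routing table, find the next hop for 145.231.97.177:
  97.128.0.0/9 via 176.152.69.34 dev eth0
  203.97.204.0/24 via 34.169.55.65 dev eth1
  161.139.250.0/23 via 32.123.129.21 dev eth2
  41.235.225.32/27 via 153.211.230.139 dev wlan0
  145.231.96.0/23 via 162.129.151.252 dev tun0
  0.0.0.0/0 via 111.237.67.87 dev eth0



Longest prefix match for 145.231.97.177:
  /9 97.128.0.0: no
  /24 203.97.204.0: no
  /23 161.139.250.0: no
  /27 41.235.225.32: no
  /23 145.231.96.0: MATCH
  /0 0.0.0.0: MATCH
Selected: next-hop 162.129.151.252 via tun0 (matched /23)


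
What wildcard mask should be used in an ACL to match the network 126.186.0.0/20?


Subnet mask: 255.255.240.0
Wildcard = 255.255.255.255 - subnet mask
255 - 255 = 0
255 - 255 = 0
255 - 240 = 15
255 - 0 = 255
Wildcard: 0.0.15.255


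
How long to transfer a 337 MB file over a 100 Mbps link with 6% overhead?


Effective throughput = 100 * (1 - 6/100) = 94 Mbps
File size in Mb = 337 * 8 = 2696 Mb
Time = 2696 / 94
Time = 28.6809 seconds


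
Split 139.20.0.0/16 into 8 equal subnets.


New prefix = 16 + 3 = 19
Each subnet has 8192 addresses
  139.20.0.0/19
  139.20.32.0/19
  139.20.64.0/19
  139.20.96.0/19
  139.20.128.0/19
  139.20.160.0/19
  139.20.192.0/19
  139.20.224.0/19
Subnets: 139.20.0.0/19, 139.20.32.0/19, 139.20.64.0/19, 139.20.96.0/19, 139.20.128.0/19, 139.20.160.0/19, 139.20.192.0/19, 139.20.224.0/19


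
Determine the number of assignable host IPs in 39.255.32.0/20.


Host bits = 32 - 20 = 12
Total addresses = 2^12 = 4096
Usable = total - 2 (network and broadcast)
Usable hosts: 4094


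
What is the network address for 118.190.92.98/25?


IP:   01110110.10111110.01011100.01100010
Mask: 11111111.11111111.11111111.10000000
AND operation:
Net:  01110110.10111110.01011100.00000000
Network: 118.190.92.0/25


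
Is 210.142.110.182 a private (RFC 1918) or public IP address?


RFC 1918 private ranges:
  10.0.0.0/8 (10.0.0.0 - 10.255.255.255)
  172.16.0.0/12 (172.16.0.0 - 172.31.255.255)
  192.168.0.0/16 (192.168.0.0 - 192.168.255.255)
Public (not in any RFC 1918 range)


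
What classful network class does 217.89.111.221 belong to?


First octet: 217
Binary: 11011001
110xxxxx -> Class C (192-223)
Class C, default mask 255.255.255.0 (/24)


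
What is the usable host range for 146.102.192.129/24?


Network: 146.102.192.0
Broadcast: 146.102.192.255
First usable = network + 1
Last usable = broadcast - 1
Range: 146.102.192.1 to 146.102.192.254


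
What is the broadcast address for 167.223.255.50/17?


Network: 167.223.128.0/17
Host bits = 15
Set all host bits to 1:
Broadcast: 167.223.255.255


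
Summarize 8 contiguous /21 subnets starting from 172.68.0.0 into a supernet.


Original prefix: /21
Number of subnets: 8 = 2^3
New prefix = 21 - 3 = 18
Supernet: 172.68.0.0/18


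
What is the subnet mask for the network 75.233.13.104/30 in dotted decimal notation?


/30 means 30 network bits, 2 host bits
Binary: 11111111111111111111111111111100
Mask: 255.255.255.252


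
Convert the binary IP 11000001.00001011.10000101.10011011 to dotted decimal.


11000001 = 193
00001011 = 11
10000101 = 133
10011011 = 155
IP: 193.11.133.155


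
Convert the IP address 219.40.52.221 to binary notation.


219 = 11011011
40 = 00101000
52 = 00110100
221 = 11011101
Binary: 11011011.00101000.00110100.11011101


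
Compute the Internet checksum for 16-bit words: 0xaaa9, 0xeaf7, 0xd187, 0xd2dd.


Sum all words (with carry folding):
+ 0xaaa9 = 0xaaa9
+ 0xeaf7 = 0x95a1
+ 0xd187 = 0x6729
+ 0xd2dd = 0x3a07
One's complement: ~0x3a07
Checksum = 0xc5f8


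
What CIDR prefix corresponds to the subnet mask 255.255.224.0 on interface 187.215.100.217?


Binary: 11111111.11111111.11100000.00000000
Count leading 1s
Prefix: /19


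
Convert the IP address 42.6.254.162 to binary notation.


42 = 00101010
6 = 00000110
254 = 11111110
162 = 10100010
Binary: 00101010.00000110.11111110.10100010
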